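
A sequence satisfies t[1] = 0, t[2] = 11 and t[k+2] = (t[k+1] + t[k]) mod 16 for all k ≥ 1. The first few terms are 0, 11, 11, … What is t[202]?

6

Listing terms: t[1] = 0,  t[2] = 11,  t[3] = 11,  t[4] = 6,  t[5] = 1,  t[6] = 7,  t[7] = 8,  t[8] = 15,  t[9] = 7,  t[10] = 6,  t[11] = 13,  t[12] = 3,  t[13] = 0,  t[14] = 3,  t[15] = 3,  t[16] = 6,  t[17] = 9,  t[18] = 15,  t[19] = 8,  t[20] = 7,  t[21] = 15,  t[22] = 6,  t[23] = 5,  t[24] = 11,  t[25] = 0,  t[26] = 11.
The sequence repeats with period 24.
(202 - 1) mod 24 = 9, so t[202] = t[10] = 6.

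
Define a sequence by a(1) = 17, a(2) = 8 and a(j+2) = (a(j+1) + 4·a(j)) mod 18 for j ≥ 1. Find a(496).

Computing terms: a(1) = 17; a(2) = 8; a(3) = 4; a(4) = 0; a(5) = 16; a(6) = 16; a(7) = 8; a(8) = 0; a(9) = 14; a(10) = 14; a(11) = 16; a(12) = 0; a(13) = 10; a(14) = 10; a(15) = 14; a(16) = 0; a(17) = 2; a(18) = 2; a(19) = 10; a(20) = 0; a(21) = 4; a(22) = 4; a(23) = 2; a(24) = 0; a(25) = 8; a(26) = 8; a(27) = 4.
Since (a(26), a(27)) = (a(2), a(3)) = (8, 4) (two consecutive terms determine the rest), the sequence is eventually periodic: after a pre-period of length 1 it cycles with period 24.
For j ≥ 2, a(j) depends only on (j - 2) mod 24. (496 - 2) mod 24 = 14, so a(496) = a(16) = 0.

0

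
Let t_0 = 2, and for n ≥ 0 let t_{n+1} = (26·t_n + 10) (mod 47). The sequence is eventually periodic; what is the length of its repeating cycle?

46

t_0 = 2,  t_1 = 15,  t_2 = 24,  t_3 = 23,  t_4 = 44,  t_5 = 26,  t_6 = 28,  t_7 = 33,  t_8 = 22,  t_9 = 18,  t_{10} = 8,  t_{11} = 30,  t_{12} = 38,  t_{13} = 11,  t_{14} = 14,  t_{15} = 45,  t_{16} = 5,  t_{17} = 46,  t_{18} = 31,  t_{19} = 17,  t_{20} = 29,  t_{21} = 12,  t_{22} = 40,  t_{23} = 16,  t_{24} = 3,  t_{25} = 41,  t_{26} = 42,  t_{27} = 21,  t_{28} = 39,  t_{29} = 37,  t_{30} = 32,  t_{31} = 43,  t_{32} = 0,  t_{33} = 10,  t_{34} = 35,  t_{35} = 27,  t_{36} = 7,  t_{37} = 4,  t_{38} = 20,  t_{39} = 13,  t_{40} = 19,  t_{41} = 34,  t_{42} = 1,  t_{43} = 36,  t_{44} = 6,  t_{45} = 25,  t_{46} = 2.
The sequence repeats with period 46.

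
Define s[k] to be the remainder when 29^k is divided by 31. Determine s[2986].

2

Computing terms: s[0] = 1,  s[1] = 29,  s[2] = 4,  s[3] = 23,  s[4] = 16,  s[5] = 30,  s[6] = 2,  s[7] = 27,  s[8] = 8,  s[9] = 15,  s[10] = 1.
Since s[10] = s[0] = 1, the sequence is periodic with period 10.
So s[2986] = s[0 + ((2986-0) mod 10)] = s[6] = 2.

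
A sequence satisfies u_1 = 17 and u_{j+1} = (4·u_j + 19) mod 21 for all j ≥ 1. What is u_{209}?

3

We have u_1 = 17, u_2 = 3, u_3 = 10, u_4 = 17.
Since u_4 = u_1 = 17, the sequence is periodic with period 3.
So u_{209} = u_{1 + ((209-1) mod 3)} = u_2 = 3.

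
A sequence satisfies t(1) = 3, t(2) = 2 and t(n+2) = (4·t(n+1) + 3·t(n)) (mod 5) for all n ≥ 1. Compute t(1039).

t(1) = 3, t(2) = 2, t(3) = 2, t(4) = 4, t(5) = 2, t(6) = 0, t(7) = 1, t(8) = 4, t(9) = 4, t(10) = 3, t(11) = 4, t(12) = 0, t(13) = 2, t(14) = 3, t(15) = 3, t(16) = 1, t(17) = 3, t(18) = 0, t(19) = 4, t(20) = 1, t(21) = 1, t(22) = 2, t(23) = 1, t(24) = 0, t(25) = 3, t(26) = 2.
The sequence repeats with period 24.
So t(1039) = t(1 + ((1039-1) mod 24)) = t(7) = 1.

1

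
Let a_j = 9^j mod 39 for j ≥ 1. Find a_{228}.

a_1 = 9, a_2 = 3, a_3 = 27, a_4 = 9.
Since a_4 = a_1 = 9, the sequence is periodic with period 3.
So a_{228} = a_{1 + ((228-1) mod 3)} = a_3 = 27.

27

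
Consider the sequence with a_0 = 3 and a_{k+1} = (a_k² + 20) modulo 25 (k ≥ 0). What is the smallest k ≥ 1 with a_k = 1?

Listing terms: a_0 = 3; a_1 = 4; a_2 = 11; a_3 = 16; a_4 = 1; a_5 = 21; a_6 = 11.
Since a_6 = a_2 = 11, the sequence is eventually periodic: after a pre-period of length 2 it cycles with period 4.
The value 1 first appears (with k ≥ 1) at a_4.

4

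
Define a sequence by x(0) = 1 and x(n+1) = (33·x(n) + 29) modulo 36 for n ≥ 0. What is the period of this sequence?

We have x(0) = 1,  x(1) = 26,  x(2) = 23,  x(3) = 32,  x(4) = 5,  x(5) = 14,  x(6) = 23.
Since x(6) = x(2) = 23, the sequence is eventually periodic: after a pre-period of length 2 it cycles with period 4.

4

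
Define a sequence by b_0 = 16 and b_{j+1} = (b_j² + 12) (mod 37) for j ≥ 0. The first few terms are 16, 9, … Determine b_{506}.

19

b_0 = 16,  b_1 = 9,  b_2 = 19,  b_3 = 3,  b_4 = 21,  b_5 = 9.
Since b_5 = b_1 = 9, the sequence is eventually periodic: after a pre-period of length 1 it cycles with period 4.
For j ≥ 1, b_j depends only on (j - 1) mod 4. (506 - 1) mod 4 = 1, so b_{506} = b_2 = 19.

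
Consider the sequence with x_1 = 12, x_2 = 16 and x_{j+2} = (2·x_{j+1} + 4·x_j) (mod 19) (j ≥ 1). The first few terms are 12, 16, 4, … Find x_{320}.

3

x_1 = 12; x_2 = 16; x_3 = 4; x_4 = 15; x_5 = 8; x_6 = 0; x_7 = 13; x_8 = 7; x_9 = 9; x_{10} = 8; x_{11} = 14; x_{12} = 3; x_{13} = 5; x_{14} = 3; x_{15} = 7; x_{16} = 7; x_{17} = 4; x_{18} = 17; x_{19} = 12; x_{20} = 16.
Since (x_{19}, x_{20}) = (x_1, x_2) = (12, 16) (two consecutive terms determine the rest), the sequence is periodic with period 18.
(320 - 1) mod 18 = 13, so x_{320} = x_{14} = 3.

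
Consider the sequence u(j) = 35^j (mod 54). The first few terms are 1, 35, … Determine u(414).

We have u(0) = 1,  u(1) = 35,  u(2) = 37,  u(3) = 53,  u(4) = 19,  u(5) = 17,  u(6) = 1.
Since u(6) = u(0) = 1, the sequence is periodic with period 6.
So u(414) = u(0 + ((414-0) mod 6)) = u(0) = 1.

1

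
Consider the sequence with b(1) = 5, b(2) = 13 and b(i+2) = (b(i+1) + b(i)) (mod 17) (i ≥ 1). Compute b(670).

Listing terms: b(1) = 5,  b(2) = 13,  b(3) = 1,  b(4) = 14,  b(5) = 15,  b(6) = 12,  b(7) = 10,  b(8) = 5,  b(9) = 15,  b(10) = 3,  b(11) = 1,  b(12) = 4,  b(13) = 5,  b(14) = 9,  b(15) = 14,  b(16) = 6,  b(17) = 3,  b(18) = 9,  b(19) = 12,  b(20) = 4,  b(21) = 16,  b(22) = 3,  b(23) = 2,  b(24) = 5,  b(25) = 7,  b(26) = 12,  b(27) = 2,  b(28) = 14,  b(29) = 16,  b(30) = 13,  b(31) = 12,  b(32) = 8,  b(33) = 3,  b(34) = 11,  b(35) = 14,  b(36) = 8,  b(37) = 5,  b(38) = 13.
The sequence repeats with period 36.
So b(670) = b(1 + ((670-1) mod 36)) = b(22) = 3.

3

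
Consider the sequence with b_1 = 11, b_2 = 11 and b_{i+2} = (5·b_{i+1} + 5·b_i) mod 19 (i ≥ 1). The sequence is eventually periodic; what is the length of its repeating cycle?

18

Computing terms: b_1 = 11; b_2 = 11; b_3 = 15; b_4 = 16; b_5 = 3; b_6 = 0; b_7 = 15; b_8 = 18; b_9 = 13; b_{10} = 3; b_{11} = 4; b_{12} = 16; b_{13} = 5; b_{14} = 10; b_{15} = 18; b_{16} = 7; b_{17} = 11; b_{18} = 14; b_{19} = 11; b_{20} = 11.
Since (b_{19}, b_{20}) = (b_1, b_2) = (11, 11) (two consecutive terms determine the rest), the sequence is periodic with period 18.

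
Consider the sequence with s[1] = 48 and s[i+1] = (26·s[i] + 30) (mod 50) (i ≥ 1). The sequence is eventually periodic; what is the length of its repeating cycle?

Listing terms: s[1] = 48,  s[2] = 28,  s[3] = 8,  s[4] = 38,  s[5] = 18,  s[6] = 48.
The sequence repeats with period 5.

5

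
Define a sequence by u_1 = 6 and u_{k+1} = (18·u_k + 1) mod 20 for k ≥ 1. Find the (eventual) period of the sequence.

4

u_1 = 6, u_2 = 9, u_3 = 3, u_4 = 15, u_5 = 11, u_6 = 19, u_7 = 3.
Since u_7 = u_3 = 3, the sequence is eventually periodic: after a pre-period of length 2 it cycles with period 4.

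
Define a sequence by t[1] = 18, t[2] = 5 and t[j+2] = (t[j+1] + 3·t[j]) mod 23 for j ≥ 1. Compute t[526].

8

Listing terms: t[1] = 18; t[2] = 5; t[3] = 13; t[4] = 5; t[5] = 21; t[6] = 13; t[7] = 7; t[8] = 0; t[9] = 21; t[10] = 21; t[11] = 15; t[12] = 9; t[13] = 8; t[14] = 12; t[15] = 13; t[16] = 3; t[17] = 19; t[18] = 5; t[19] = 16; t[20] = 8; t[21] = 10; t[22] = 11; t[23] = 18; t[24] = 5.
The sequence repeats with period 22.
So t[526] = t[1 + ((526-1) mod 22)] = t[20] = 8.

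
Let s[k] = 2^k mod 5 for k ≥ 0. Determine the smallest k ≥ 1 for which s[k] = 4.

Computing terms: s[0] = 1,  s[1] = 2,  s[2] = 4,  s[3] = 3,  s[4] = 1.
The sequence repeats with period 4.
The value 4 first appears (with k ≥ 1) at s[2].

2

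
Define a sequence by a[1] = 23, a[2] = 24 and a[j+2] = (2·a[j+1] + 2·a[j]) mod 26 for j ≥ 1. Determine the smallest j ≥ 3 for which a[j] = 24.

Listing terms: a[1] = 23; a[2] = 24; a[3] = 16; a[4] = 2; a[5] = 10; a[6] = 24; a[7] = 16.
Since (a[6], a[7]) = (a[2], a[3]) = (24, 16) (two consecutive terms determine the rest), the sequence is eventually periodic: after a pre-period of length 1 it cycles with period 4.
The value 24 next appears (with j ≥ 3) at a[6].

6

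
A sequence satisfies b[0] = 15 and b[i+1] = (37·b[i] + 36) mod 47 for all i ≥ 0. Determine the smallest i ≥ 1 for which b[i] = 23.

We have b[0] = 15, b[1] = 27, b[2] = 1, b[3] = 26, b[4] = 11, b[5] = 20, b[6] = 24, b[7] = 31, b[8] = 8, b[9] = 3, b[10] = 6, b[11] = 23, b[12] = 41, b[13] = 2, b[14] = 16, b[15] = 17, b[16] = 7, b[17] = 13, b[18] = 0, b[19] = 36, b[20] = 5, b[21] = 33, b[22] = 35, b[23] = 15.
Since b[23] = b[0] = 15, the sequence is periodic with period 23.
The value 23 first appears (with i ≥ 1) at b[11].

11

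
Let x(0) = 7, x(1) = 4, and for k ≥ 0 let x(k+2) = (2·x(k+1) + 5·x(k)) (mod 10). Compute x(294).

3

We have x(0) = 7, x(1) = 4, x(2) = 3, x(3) = 6, x(4) = 7, x(5) = 4.
The sequence repeats with period 4.
So x(294) = x(0 + ((294-0) mod 4)) = x(2) = 3.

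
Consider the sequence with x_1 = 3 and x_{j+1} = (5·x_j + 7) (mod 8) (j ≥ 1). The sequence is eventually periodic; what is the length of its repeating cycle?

We have x_1 = 3, x_2 = 6, x_3 = 5, x_4 = 0, x_5 = 7, x_6 = 2, x_7 = 1, x_8 = 4, x_9 = 3.
The sequence repeats with period 8.

8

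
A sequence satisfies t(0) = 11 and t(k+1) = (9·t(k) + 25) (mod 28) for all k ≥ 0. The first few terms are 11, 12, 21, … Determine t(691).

t(0) = 11, t(1) = 12, t(2) = 21, t(3) = 18, t(4) = 19, t(5) = 0, t(6) = 25, t(7) = 26, t(8) = 7, t(9) = 4, t(10) = 5, t(11) = 14, t(12) = 11.
Since t(12) = t(0) = 11, the sequence is periodic with period 12.
(691 - 0) mod 12 = 7, so t(691) = t(7) = 26.

26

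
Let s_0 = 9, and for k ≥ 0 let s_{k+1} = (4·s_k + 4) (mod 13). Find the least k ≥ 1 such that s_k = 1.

s_0 = 9, s_1 = 1, s_2 = 8, s_3 = 10, s_4 = 5, s_5 = 11, s_6 = 9.
Since s_6 = s_0 = 9, the sequence is periodic with period 6.
The value 1 first appears (with k ≥ 1) at s_1.

1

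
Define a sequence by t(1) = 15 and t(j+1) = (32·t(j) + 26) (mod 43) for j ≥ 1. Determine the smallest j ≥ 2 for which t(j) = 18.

8

We have t(1) = 15; t(2) = 33; t(3) = 7; t(4) = 35; t(5) = 28; t(6) = 19; t(7) = 32; t(8) = 18; t(9) = 0; t(10) = 26; t(11) = 41; t(12) = 5; t(13) = 14; t(14) = 1; t(15) = 15.
Since t(15) = t(1) = 15, the sequence is periodic with period 14.
The value 18 first appears (with j ≥ 2) at t(8).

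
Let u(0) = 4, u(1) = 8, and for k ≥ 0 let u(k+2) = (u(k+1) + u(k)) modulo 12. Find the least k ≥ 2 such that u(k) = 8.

Computing terms: u(0) = 4, u(1) = 8, u(2) = 0, u(3) = 8, u(4) = 8, u(5) = 4, u(6) = 0, u(7) = 4, u(8) = 4, u(9) = 8.
The sequence repeats with period 8.
The value 8 first appears (with k ≥ 2) at u(3).

3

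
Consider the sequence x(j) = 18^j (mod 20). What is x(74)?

x(1) = 18,  x(2) = 4,  x(3) = 12,  x(4) = 16,  x(5) = 8,  x(6) = 4.
Since x(6) = x(2) = 4, the sequence is eventually periodic: after a pre-period of length 1 it cycles with period 4.
For j ≥ 2, x(j) depends only on (j - 2) mod 4. (74 - 2) mod 4 = 0, so x(74) = x(2) = 4.

4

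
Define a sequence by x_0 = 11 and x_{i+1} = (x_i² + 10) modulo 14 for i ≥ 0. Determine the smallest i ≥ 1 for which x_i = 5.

Listing terms: x_0 = 11; x_1 = 5; x_2 = 7; x_3 = 3; x_4 = 5.
Since x_4 = x_1 = 5, the sequence is eventually periodic: after a pre-period of length 1 it cycles with period 3.
The value 5 first appears (with i ≥ 1) at x_1.

1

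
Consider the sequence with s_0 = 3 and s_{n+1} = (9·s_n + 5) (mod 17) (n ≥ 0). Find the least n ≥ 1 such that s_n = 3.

s_0 = 3, s_1 = 15, s_2 = 4, s_3 = 7, s_4 = 0, s_5 = 5, s_6 = 16, s_7 = 13, s_8 = 3.
The sequence repeats with period 8.
The value 3 next appears (with n ≥ 1) at s_8.

8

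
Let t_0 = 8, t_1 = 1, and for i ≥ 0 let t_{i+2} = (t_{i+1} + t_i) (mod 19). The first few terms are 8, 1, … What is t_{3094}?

15

Listing terms: t_0 = 8,  t_1 = 1,  t_2 = 9,  t_3 = 10,  t_4 = 0,  t_5 = 10,  t_6 = 10,  t_7 = 1,  t_8 = 11,  t_9 = 12,  t_{10} = 4,  t_{11} = 16,  t_{12} = 1,  t_{13} = 17,  t_{14} = 18,  t_{15} = 16,  t_{16} = 15,  t_{17} = 12,  t_{18} = 8,  t_{19} = 1.
The sequence repeats with period 18.
So t_{3094} = t_{0 + ((3094-0) mod 18)} = t_{16} = 15.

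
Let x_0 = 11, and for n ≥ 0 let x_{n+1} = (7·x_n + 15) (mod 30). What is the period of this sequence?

4

x_0 = 11, x_1 = 2, x_2 = 29, x_3 = 8, x_4 = 11.
Since x_4 = x_0 = 11, the sequence is periodic with period 4.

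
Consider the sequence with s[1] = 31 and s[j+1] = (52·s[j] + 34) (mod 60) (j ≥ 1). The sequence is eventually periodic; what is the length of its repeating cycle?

3

We have s[1] = 31; s[2] = 26; s[3] = 6; s[4] = 46; s[5] = 26.
Since s[5] = s[2] = 26, the sequence is eventually periodic: after a pre-period of length 1 it cycles with period 3.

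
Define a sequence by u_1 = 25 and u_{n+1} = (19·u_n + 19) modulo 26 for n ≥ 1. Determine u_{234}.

u_1 = 25, u_2 = 0, u_3 = 19, u_4 = 16, u_5 = 11, u_6 = 20, u_7 = 9, u_8 = 8, u_9 = 15, u_{10} = 18, u_{11} = 23, u_{12} = 14, u_{13} = 25.
Since u_{13} = u_1 = 25, the sequence is periodic with period 12.
So u_{234} = u_{1 + ((234-1) mod 12)} = u_6 = 20.

20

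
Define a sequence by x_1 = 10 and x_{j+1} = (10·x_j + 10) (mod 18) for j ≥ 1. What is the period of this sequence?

Computing terms: x_1 = 10,  x_2 = 2,  x_3 = 12,  x_4 = 4,  x_5 = 14,  x_6 = 6,  x_7 = 16,  x_8 = 8,  x_9 = 0,  x_{10} = 10.
Since x_{10} = x_1 = 10, the sequence is periodic with period 9.

9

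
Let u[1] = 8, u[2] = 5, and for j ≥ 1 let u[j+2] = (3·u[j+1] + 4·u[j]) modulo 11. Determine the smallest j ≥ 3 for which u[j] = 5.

We have u[1] = 8; u[2] = 5; u[3] = 3; u[4] = 7; u[5] = 0; u[6] = 6; u[7] = 7; u[8] = 1; u[9] = 9; u[10] = 9; u[11] = 8; u[12] = 5.
The sequence repeats with period 10.
The value 5 next appears (with j ≥ 3) at u[12].

12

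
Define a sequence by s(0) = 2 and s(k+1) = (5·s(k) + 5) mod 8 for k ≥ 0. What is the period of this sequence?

s(0) = 2,  s(1) = 7,  s(2) = 0,  s(3) = 5,  s(4) = 6,  s(5) = 3,  s(6) = 4,  s(7) = 1,  s(8) = 2.
Since s(8) = s(0) = 2, the sequence is periodic with period 8.

8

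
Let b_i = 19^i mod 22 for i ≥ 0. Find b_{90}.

Computing terms: b_0 = 1, b_1 = 19, b_2 = 9, b_3 = 17, b_4 = 15, b_5 = 21, b_6 = 3, b_7 = 13, b_8 = 5, b_9 = 7, b_{10} = 1.
Since b_{10} = b_0 = 1, the sequence is periodic with period 10.
So b_{90} = b_{0 + ((90-0) mod 10)} = b_0 = 1.

1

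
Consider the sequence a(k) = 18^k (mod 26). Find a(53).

Listing terms: a(0) = 1, a(1) = 18, a(2) = 12, a(3) = 8, a(4) = 14, a(5) = 18.
Since a(5) = a(1) = 18, the sequence is eventually periodic: after a pre-period of length 1 it cycles with period 4.
For k ≥ 1, a(k) depends only on (k - 1) mod 4. (53 - 1) mod 4 = 0, so a(53) = a(1) = 18.

18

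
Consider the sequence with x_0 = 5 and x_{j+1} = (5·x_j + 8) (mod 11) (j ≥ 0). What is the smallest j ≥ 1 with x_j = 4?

Listing terms: x_0 = 5,  x_1 = 0,  x_2 = 8,  x_3 = 4,  x_4 = 6,  x_5 = 5.
The sequence repeats with period 5.
The value 4 first appears (with j ≥ 1) at x_3.

3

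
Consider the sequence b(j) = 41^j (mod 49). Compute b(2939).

6

Listing terms: b(0) = 1,  b(1) = 41,  b(2) = 15,  b(3) = 27,  b(4) = 29,  b(5) = 13,  b(6) = 43,  b(7) = 48,  b(8) = 8,  b(9) = 34,  b(10) = 22,  b(11) = 20,  b(12) = 36,  b(13) = 6,  b(14) = 1.
The sequence repeats with period 14.
So b(2939) = b(0 + ((2939-0) mod 14)) = b(13) = 6.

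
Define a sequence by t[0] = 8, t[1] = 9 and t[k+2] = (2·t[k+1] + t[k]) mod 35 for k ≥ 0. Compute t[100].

t[0] = 8; t[1] = 9; t[2] = 26; t[3] = 26; t[4] = 8; t[5] = 7; t[6] = 22; t[7] = 16; t[8] = 19; t[9] = 19; t[10] = 22; t[11] = 28; t[12] = 8; t[13] = 9.
Since (t[12], t[13]) = (t[0], t[1]) = (8, 9) (two consecutive terms determine the rest), the sequence is periodic with period 12.
So t[100] = t[0 + ((100-0) mod 12)] = t[4] = 8.

8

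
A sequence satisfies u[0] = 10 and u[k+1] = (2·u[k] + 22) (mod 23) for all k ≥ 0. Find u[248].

2

We have u[0] = 10,  u[1] = 19,  u[2] = 14,  u[3] = 4,  u[4] = 7,  u[5] = 13,  u[6] = 2,  u[7] = 3,  u[8] = 5,  u[9] = 9,  u[10] = 17,  u[11] = 10.
Since u[11] = u[0] = 10, the sequence is periodic with period 11.
So u[248] = u[0 + ((248-0) mod 11)] = u[6] = 2.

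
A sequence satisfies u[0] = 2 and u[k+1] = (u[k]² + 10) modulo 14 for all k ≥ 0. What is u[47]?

u[0] = 2, u[1] = 0, u[2] = 10, u[3] = 12, u[4] = 0.
Since u[4] = u[1] = 0, the sequence is eventually periodic: after a pre-period of length 1 it cycles with period 3.
For k ≥ 1, u[k] depends only on (k - 1) mod 3. (47 - 1) mod 3 = 1, so u[47] = u[2] = 10.

10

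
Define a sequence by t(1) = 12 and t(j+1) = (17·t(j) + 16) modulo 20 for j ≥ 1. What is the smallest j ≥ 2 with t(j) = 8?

4

t(1) = 12; t(2) = 0; t(3) = 16; t(4) = 8; t(5) = 12.
Since t(5) = t(1) = 12, the sequence is periodic with period 4.
The value 8 first appears (with j ≥ 2) at t(4).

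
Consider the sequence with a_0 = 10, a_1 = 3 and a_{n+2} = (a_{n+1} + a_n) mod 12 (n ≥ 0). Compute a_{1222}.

Computing terms: a_0 = 10, a_1 = 3, a_2 = 1, a_3 = 4, a_4 = 5, a_5 = 9, a_6 = 2, a_7 = 11, a_8 = 1, a_9 = 0, a_{10} = 1, a_{11} = 1, a_{12} = 2, a_{13} = 3, a_{14} = 5, a_{15} = 8, a_{16} = 1, a_{17} = 9, a_{18} = 10, a_{19} = 7, a_{20} = 5, a_{21} = 0, a_{22} = 5, a_{23} = 5, a_{24} = 10, a_{25} = 3.
The sequence repeats with period 24.
So a_{1222} = a_{0 + ((1222-0) mod 24)} = a_{22} = 5.

5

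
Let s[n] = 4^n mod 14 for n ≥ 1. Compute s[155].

We have s[1] = 4,  s[2] = 2,  s[3] = 8,  s[4] = 4.
Since s[4] = s[1] = 4, the sequence is periodic with period 3.
So s[155] = s[1 + ((155-1) mod 3)] = s[2] = 2.

2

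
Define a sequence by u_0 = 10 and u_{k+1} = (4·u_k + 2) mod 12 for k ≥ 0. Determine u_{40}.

We have u_0 = 10,  u_1 = 6,  u_2 = 2,  u_3 = 10.
The sequence repeats with period 3.
(40 - 0) mod 3 = 1, so u_{40} = u_1 = 6.

6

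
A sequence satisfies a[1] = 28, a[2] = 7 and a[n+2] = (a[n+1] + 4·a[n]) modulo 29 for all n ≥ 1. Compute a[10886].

Listing terms: a[1] = 28; a[2] = 7; a[3] = 3; a[4] = 2; a[5] = 14; a[6] = 22; a[7] = 20; a[8] = 21; a[9] = 14; a[10] = 11; a[11] = 9; a[12] = 24; a[13] = 2; a[14] = 11; a[15] = 19; a[16] = 5; a[17] = 23; a[18] = 14; a[19] = 19; a[20] = 17; a[21] = 6; a[22] = 16; a[23] = 11; a[24] = 17; a[25] = 3; a[26] = 13; a[27] = 25; a[28] = 19; a[29] = 3; a[30] = 21; a[31] = 4; a[32] = 1; a[33] = 17; a[34] = 21; a[35] = 2; a[36] = 28; a[37] = 7.
Since (a[36], a[37]) = (a[1], a[2]) = (28, 7) (two consecutive terms determine the rest), the sequence is periodic with period 35.
(10886 - 1) mod 35 = 0, so a[10886] = a[1] = 28.

28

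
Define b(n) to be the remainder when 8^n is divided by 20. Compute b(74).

4

b(1) = 8, b(2) = 4, b(3) = 12, b(4) = 16, b(5) = 8.
The sequence repeats with period 4.
So b(74) = b(1 + ((74-1) mod 4)) = b(2) = 4.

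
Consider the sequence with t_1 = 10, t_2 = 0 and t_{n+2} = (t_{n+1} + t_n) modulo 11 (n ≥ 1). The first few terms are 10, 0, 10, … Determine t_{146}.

t_1 = 10; t_2 = 0; t_3 = 10; t_4 = 10; t_5 = 9; t_6 = 8; t_7 = 6; t_8 = 3; t_9 = 9; t_{10} = 1; t_{11} = 10; t_{12} = 0.
Since (t_{11}, t_{12}) = (t_1, t_2) = (10, 0) (two consecutive terms determine the rest), the sequence is periodic with period 10.
(146 - 1) mod 10 = 5, so t_{146} = t_6 = 8.

8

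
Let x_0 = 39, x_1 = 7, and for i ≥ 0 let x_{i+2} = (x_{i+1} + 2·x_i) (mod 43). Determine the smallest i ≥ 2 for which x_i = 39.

Computing terms: x_0 = 39,  x_1 = 7,  x_2 = 42,  x_3 = 13,  x_4 = 11,  x_5 = 37,  x_6 = 16,  x_7 = 4,  x_8 = 36,  x_9 = 1,  x_{10} = 30,  x_{11} = 32,  x_{12} = 6,  x_{13} = 27,  x_{14} = 39,  x_{15} = 7.
Since (x_{14}, x_{15}) = (x_0, x_1) = (39, 7) (two consecutive terms determine the rest), the sequence is periodic with period 14.
The value 39 next appears (with i ≥ 2) at x_{14}.

14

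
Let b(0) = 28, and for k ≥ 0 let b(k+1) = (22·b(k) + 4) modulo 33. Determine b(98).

We have b(0) = 28; b(1) = 26; b(2) = 15; b(3) = 4; b(4) = 26.
Since b(4) = b(1) = 26, the sequence is eventually periodic: after a pre-period of length 1 it cycles with period 3.
For k ≥ 1, b(k) depends only on (k - 1) mod 3. (98 - 1) mod 3 = 1, so b(98) = b(2) = 15.

15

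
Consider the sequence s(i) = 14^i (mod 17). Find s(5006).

2

Computing terms: s(1) = 14, s(2) = 9, s(3) = 7, s(4) = 13, s(5) = 12, s(6) = 15, s(7) = 6, s(8) = 16, s(9) = 3, s(10) = 8, s(11) = 10, s(12) = 4, s(13) = 5, s(14) = 2, s(15) = 11, s(16) = 1, s(17) = 14.
Since s(17) = s(1) = 14, the sequence is periodic with period 16.
(5006 - 1) mod 16 = 13, so s(5006) = s(14) = 2.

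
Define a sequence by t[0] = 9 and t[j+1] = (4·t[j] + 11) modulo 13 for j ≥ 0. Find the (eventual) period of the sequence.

6

Listing terms: t[0] = 9; t[1] = 8; t[2] = 4; t[3] = 1; t[4] = 2; t[5] = 6; t[6] = 9.
The sequence repeats with period 6.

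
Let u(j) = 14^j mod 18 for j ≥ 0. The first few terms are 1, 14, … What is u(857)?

2

We have u(0) = 1; u(1) = 14; u(2) = 16; u(3) = 8; u(4) = 4; u(5) = 2; u(6) = 10; u(7) = 14.
Since u(7) = u(1) = 14, the sequence is eventually periodic: after a pre-period of length 1 it cycles with period 6.
For j ≥ 1, u(j) depends only on (j - 1) mod 6. (857 - 1) mod 6 = 4, so u(857) = u(5) = 2.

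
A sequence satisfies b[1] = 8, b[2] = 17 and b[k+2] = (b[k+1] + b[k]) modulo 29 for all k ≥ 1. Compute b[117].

9

We have b[1] = 8,  b[2] = 17,  b[3] = 25,  b[4] = 13,  b[5] = 9,  b[6] = 22,  b[7] = 2,  b[8] = 24,  b[9] = 26,  b[10] = 21,  b[11] = 18,  b[12] = 10,  b[13] = 28,  b[14] = 9,  b[15] = 8,  b[16] = 17.
Since (b[15], b[16]) = (b[1], b[2]) = (8, 17) (two consecutive terms determine the rest), the sequence is periodic with period 14.
So b[117] = b[1 + ((117-1) mod 14)] = b[5] = 9.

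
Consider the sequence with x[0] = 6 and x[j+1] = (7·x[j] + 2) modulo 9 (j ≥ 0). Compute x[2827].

8

Listing terms: x[0] = 6, x[1] = 8, x[2] = 4, x[3] = 3, x[4] = 5, x[5] = 1, x[6] = 0, x[7] = 2, x[8] = 7, x[9] = 6.
Since x[9] = x[0] = 6, the sequence is periodic with period 9.
(2827 - 0) mod 9 = 1, so x[2827] = x[1] = 8.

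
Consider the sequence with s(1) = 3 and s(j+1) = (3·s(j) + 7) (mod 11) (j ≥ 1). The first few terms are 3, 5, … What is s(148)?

0

We have s(1) = 3; s(2) = 5; s(3) = 0; s(4) = 7; s(5) = 6; s(6) = 3.
Since s(6) = s(1) = 3, the sequence is periodic with period 5.
(148 - 1) mod 5 = 2, so s(148) = s(3) = 0.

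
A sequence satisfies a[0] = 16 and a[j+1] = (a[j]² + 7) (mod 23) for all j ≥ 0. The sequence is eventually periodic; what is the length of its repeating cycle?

4

Listing terms: a[0] = 16,  a[1] = 10,  a[2] = 15,  a[3] = 2,  a[4] = 11,  a[5] = 13,  a[6] = 15.
Since a[6] = a[2] = 15, the sequence is eventually periodic: after a pre-period of length 2 it cycles with period 4.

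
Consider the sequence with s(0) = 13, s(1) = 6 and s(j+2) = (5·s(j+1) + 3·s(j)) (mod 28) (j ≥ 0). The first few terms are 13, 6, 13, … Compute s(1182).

13

We have s(0) = 13, s(1) = 6, s(2) = 13, s(3) = 27, s(4) = 6, s(5) = 27, s(6) = 13, s(7) = 6.
The sequence repeats with period 6.
So s(1182) = s(0 + ((1182-0) mod 6)) = s(0) = 13.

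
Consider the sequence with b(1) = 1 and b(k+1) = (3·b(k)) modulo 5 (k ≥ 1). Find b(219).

4

Computing terms: b(1) = 1,  b(2) = 3,  b(3) = 4,  b(4) = 2,  b(5) = 1.
Since b(5) = b(1) = 1, the sequence is periodic with period 4.
(219 - 1) mod 4 = 2, so b(219) = b(3) = 4.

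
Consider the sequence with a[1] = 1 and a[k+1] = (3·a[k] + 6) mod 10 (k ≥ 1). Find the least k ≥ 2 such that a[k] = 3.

3

Listing terms: a[1] = 1; a[2] = 9; a[3] = 3; a[4] = 5; a[5] = 1.
Since a[5] = a[1] = 1, the sequence is periodic with period 4.
The value 3 first appears (with k ≥ 2) at a[3].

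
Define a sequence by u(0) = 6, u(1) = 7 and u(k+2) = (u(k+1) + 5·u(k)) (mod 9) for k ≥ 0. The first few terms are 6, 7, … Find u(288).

6

We have u(0) = 6,  u(1) = 7,  u(2) = 1,  u(3) = 0,  u(4) = 5,  u(5) = 5,  u(6) = 3,  u(7) = 1,  u(8) = 7,  u(9) = 3,  u(10) = 2,  u(11) = 8,  u(12) = 0,  u(13) = 4,  u(14) = 4,  u(15) = 6,  u(16) = 8,  u(17) = 2,  u(18) = 6,  u(19) = 7.
Since (u(18), u(19)) = (u(0), u(1)) = (6, 7) (two consecutive terms determine the rest), the sequence is periodic with period 18.
(288 - 0) mod 18 = 0, so u(288) = u(0) = 6.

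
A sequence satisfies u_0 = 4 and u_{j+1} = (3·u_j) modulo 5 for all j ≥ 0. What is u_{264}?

4

u_0 = 4,  u_1 = 2,  u_2 = 1,  u_3 = 3,  u_4 = 4.
Since u_4 = u_0 = 4, the sequence is periodic with period 4.
So u_{264} = u_{0 + ((264-0) mod 4)} = u_0 = 4.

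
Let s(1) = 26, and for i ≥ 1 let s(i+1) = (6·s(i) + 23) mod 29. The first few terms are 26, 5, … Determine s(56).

Listing terms: s(1) = 26,  s(2) = 5,  s(3) = 24,  s(4) = 22,  s(5) = 10,  s(6) = 25,  s(7) = 28,  s(8) = 17,  s(9) = 9,  s(10) = 19,  s(11) = 21,  s(12) = 4,  s(13) = 18,  s(14) = 15,  s(15) = 26.
Since s(15) = s(1) = 26, the sequence is periodic with period 14.
So s(56) = s(1 + ((56-1) mod 14)) = s(14) = 15.

15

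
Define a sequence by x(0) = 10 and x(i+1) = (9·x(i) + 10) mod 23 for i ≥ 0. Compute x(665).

14

x(0) = 10, x(1) = 8, x(2) = 13, x(3) = 12, x(4) = 3, x(5) = 14, x(6) = 21, x(7) = 15, x(8) = 7, x(9) = 4, x(10) = 0, x(11) = 10.
Since x(11) = x(0) = 10, the sequence is periodic with period 11.
So x(665) = x(0 + ((665-0) mod 11)) = x(5) = 14.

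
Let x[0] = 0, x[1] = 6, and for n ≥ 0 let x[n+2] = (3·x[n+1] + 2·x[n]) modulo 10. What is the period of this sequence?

24

We have x[0] = 0, x[1] = 6, x[2] = 8, x[3] = 6, x[4] = 4, x[5] = 4, x[6] = 0, x[7] = 8, x[8] = 4, x[9] = 8, x[10] = 2, x[11] = 2, x[12] = 0, x[13] = 4, x[14] = 2, x[15] = 4, x[16] = 6, x[17] = 6, x[18] = 0, x[19] = 2, x[20] = 6, x[21] = 2, x[22] = 8, x[23] = 8, x[24] = 0, x[25] = 6.
The sequence repeats with period 24.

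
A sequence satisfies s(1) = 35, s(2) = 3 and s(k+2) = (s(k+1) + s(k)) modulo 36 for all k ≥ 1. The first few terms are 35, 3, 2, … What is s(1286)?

15

Computing terms: s(1) = 35,  s(2) = 3,  s(3) = 2,  s(4) = 5,  s(5) = 7,  s(6) = 12,  s(7) = 19,  s(8) = 31,  s(9) = 14,  s(10) = 9,  s(11) = 23,  s(12) = 32,  s(13) = 19,  s(14) = 15,  s(15) = 34,  s(16) = 13,  s(17) = 11,  s(18) = 24,  s(19) = 35,  s(20) = 23,  s(21) = 22,  s(22) = 9,  s(23) = 31,  s(24) = 4,  s(25) = 35,  s(26) = 3.
The sequence repeats with period 24.
So s(1286) = s(1 + ((1286-1) mod 24)) = s(14) = 15.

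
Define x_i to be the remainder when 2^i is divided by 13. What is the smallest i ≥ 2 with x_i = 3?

4

We have x_1 = 2,  x_2 = 4,  x_3 = 8,  x_4 = 3,  x_5 = 6,  x_6 = 12,  x_7 = 11,  x_8 = 9,  x_9 = 5,  x_{10} = 10,  x_{11} = 7,  x_{12} = 1,  x_{13} = 2.
Since x_{13} = x_1 = 2, the sequence is periodic with period 12.
The value 3 first appears (with i ≥ 2) at x_4.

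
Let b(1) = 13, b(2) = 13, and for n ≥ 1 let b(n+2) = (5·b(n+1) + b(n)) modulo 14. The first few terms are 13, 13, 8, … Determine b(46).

b(1) = 13; b(2) = 13; b(3) = 8; b(4) = 11; b(5) = 7; b(6) = 4; b(7) = 13; b(8) = 13.
Since (b(7), b(8)) = (b(1), b(2)) = (13, 13) (two consecutive terms determine the rest), the sequence is periodic with period 6.
So b(46) = b(1 + ((46-1) mod 6)) = b(4) = 11.

11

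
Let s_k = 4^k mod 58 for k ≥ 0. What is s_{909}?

Computing terms: s_0 = 1, s_1 = 4, s_2 = 16, s_3 = 6, s_4 = 24, s_5 = 38, s_6 = 36, s_7 = 28, s_8 = 54, s_9 = 42, s_{10} = 52, s_{11} = 34, s_{12} = 20, s_{13} = 22, s_{14} = 30, s_{15} = 4.
Since s_{15} = s_1 = 4, the sequence is eventually periodic: after a pre-period of length 1 it cycles with period 14.
For k ≥ 1, s_k depends only on (k - 1) mod 14. (909 - 1) mod 14 = 12, so s_{909} = s_{13} = 22.

22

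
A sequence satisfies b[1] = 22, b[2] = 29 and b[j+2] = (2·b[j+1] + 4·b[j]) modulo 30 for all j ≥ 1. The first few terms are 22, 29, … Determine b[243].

Computing terms: b[1] = 22, b[2] = 29, b[3] = 26, b[4] = 18, b[5] = 20, b[6] = 22, b[7] = 4, b[8] = 6, b[9] = 28, b[10] = 20, b[11] = 2, b[12] = 24, b[13] = 26, b[14] = 28, b[15] = 10, b[16] = 12, b[17] = 4, b[18] = 26, b[19] = 8, b[20] = 0, b[21] = 2, b[22] = 4, b[23] = 16, b[24] = 18, b[25] = 10, b[26] = 2, b[27] = 14, b[28] = 6, b[29] = 8, b[30] = 10, b[31] = 22, b[32] = 24, b[33] = 16, b[34] = 8, b[35] = 20, b[36] = 12, b[37] = 14, b[38] = 16, b[39] = 28, b[40] = 0, b[41] = 22, b[42] = 14, b[43] = 26, b[44] = 18.
Since (b[43], b[44]) = (b[3], b[4]) = (26, 18) (two consecutive terms determine the rest), the sequence is eventually periodic: after a pre-period of length 2 it cycles with period 40.
For j ≥ 3, b[j] depends only on (j - 3) mod 40. (243 - 3) mod 40 = 0, so b[243] = b[3] = 26.

26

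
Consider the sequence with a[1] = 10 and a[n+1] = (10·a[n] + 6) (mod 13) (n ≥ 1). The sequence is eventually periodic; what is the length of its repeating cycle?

6

Computing terms: a[1] = 10, a[2] = 2, a[3] = 0, a[4] = 6, a[5] = 1, a[6] = 3, a[7] = 10.
The sequence repeats with period 6.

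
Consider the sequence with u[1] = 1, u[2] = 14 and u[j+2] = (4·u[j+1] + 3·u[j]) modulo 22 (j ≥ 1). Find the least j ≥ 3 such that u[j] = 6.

Computing terms: u[1] = 1; u[2] = 14; u[3] = 15; u[4] = 14; u[5] = 13; u[6] = 6; u[7] = 19; u[8] = 6; u[9] = 15; u[10] = 12; u[11] = 5; u[12] = 12; u[13] = 19; u[14] = 2; u[15] = 21; u[16] = 2; u[17] = 5; u[18] = 4; u[19] = 9; u[20] = 4; u[21] = 21; u[22] = 8; u[23] = 7; u[24] = 8; u[25] = 9; u[26] = 16; u[27] = 3; u[28] = 16; u[29] = 7; u[30] = 10; u[31] = 17; u[32] = 10; u[33] = 3; u[34] = 20; u[35] = 1; u[36] = 20; u[37] = 17; u[38] = 18; u[39] = 13; u[40] = 18; u[41] = 1; u[42] = 14.
The sequence repeats with period 40.
The value 6 first appears (with j ≥ 3) at u[6].

6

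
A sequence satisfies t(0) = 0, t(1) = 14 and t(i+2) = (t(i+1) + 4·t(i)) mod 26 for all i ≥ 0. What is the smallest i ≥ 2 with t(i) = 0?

Computing terms: t(0) = 0, t(1) = 14, t(2) = 14, t(3) = 18, t(4) = 22, t(5) = 16, t(6) = 0, t(7) = 12, t(8) = 12, t(9) = 8, t(10) = 4, t(11) = 10, t(12) = 0, t(13) = 14.
Since (t(12), t(13)) = (t(0), t(1)) = (0, 14) (two consecutive terms determine the rest), the sequence is periodic with period 12.
The value 0 first appears (with i ≥ 2) at t(6).

6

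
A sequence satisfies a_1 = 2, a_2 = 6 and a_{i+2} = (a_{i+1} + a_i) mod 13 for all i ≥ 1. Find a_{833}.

7

Listing terms: a_1 = 2,  a_2 = 6,  a_3 = 8,  a_4 = 1,  a_5 = 9,  a_6 = 10,  a_7 = 6,  a_8 = 3,  a_9 = 9,  a_{10} = 12,  a_{11} = 8,  a_{12} = 7,  a_{13} = 2,  a_{14} = 9,  a_{15} = 11,  a_{16} = 7,  a_{17} = 5,  a_{18} = 12,  a_{19} = 4,  a_{20} = 3,  a_{21} = 7,  a_{22} = 10,  a_{23} = 4,  a_{24} = 1,  a_{25} = 5,  a_{26} = 6,  a_{27} = 11,  a_{28} = 4,  a_{29} = 2,  a_{30} = 6.
Since (a_{29}, a_{30}) = (a_1, a_2) = (2, 6) (two consecutive terms determine the rest), the sequence is periodic with period 28.
(833 - 1) mod 28 = 20, so a_{833} = a_{21} = 7.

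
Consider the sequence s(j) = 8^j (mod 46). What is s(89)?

8

Listing terms: s(0) = 1,  s(1) = 8,  s(2) = 18,  s(3) = 6,  s(4) = 2,  s(5) = 16,  s(6) = 36,  s(7) = 12,  s(8) = 4,  s(9) = 32,  s(10) = 26,  s(11) = 24,  s(12) = 8.
Since s(12) = s(1) = 8, the sequence is eventually periodic: after a pre-period of length 1 it cycles with period 11.
For j ≥ 1, s(j) depends only on (j - 1) mod 11. (89 - 1) mod 11 = 0, so s(89) = s(1) = 8.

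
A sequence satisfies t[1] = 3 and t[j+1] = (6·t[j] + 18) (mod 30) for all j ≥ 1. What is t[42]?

6

t[1] = 3,  t[2] = 6,  t[3] = 24,  t[4] = 12,  t[5] = 0,  t[6] = 18,  t[7] = 6.
Since t[7] = t[2] = 6, the sequence is eventually periodic: after a pre-period of length 1 it cycles with period 5.
For j ≥ 2, t[j] depends only on (j - 2) mod 5. (42 - 2) mod 5 = 0, so t[42] = t[2] = 6.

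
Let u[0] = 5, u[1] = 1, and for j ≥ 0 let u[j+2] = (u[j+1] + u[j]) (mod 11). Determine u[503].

Computing terms: u[0] = 5,  u[1] = 1,  u[2] = 6,  u[3] = 7,  u[4] = 2,  u[5] = 9,  u[6] = 0,  u[7] = 9,  u[8] = 9,  u[9] = 7,  u[10] = 5,  u[11] = 1.
The sequence repeats with period 10.
(503 - 0) mod 10 = 3, so u[503] = u[3] = 7.

7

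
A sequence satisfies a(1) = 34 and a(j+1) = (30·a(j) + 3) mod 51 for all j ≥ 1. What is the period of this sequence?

4

Computing terms: a(1) = 34,  a(2) = 3,  a(3) = 42,  a(4) = 39,  a(5) = 0,  a(6) = 3.
Since a(6) = a(2) = 3, the sequence is eventually periodic: after a pre-period of length 1 it cycles with period 4.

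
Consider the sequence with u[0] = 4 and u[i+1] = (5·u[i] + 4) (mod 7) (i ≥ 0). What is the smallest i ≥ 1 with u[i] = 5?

Listing terms: u[0] = 4; u[1] = 3; u[2] = 5; u[3] = 1; u[4] = 2; u[5] = 0; u[6] = 4.
The sequence repeats with period 6.
The value 5 first appears (with i ≥ 1) at u[2].

2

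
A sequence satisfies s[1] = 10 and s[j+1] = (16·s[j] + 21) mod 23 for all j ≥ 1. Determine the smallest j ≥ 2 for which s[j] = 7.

s[1] = 10,  s[2] = 20,  s[3] = 19,  s[4] = 3,  s[5] = 0,  s[6] = 21,  s[7] = 12,  s[8] = 6,  s[9] = 2,  s[10] = 7,  s[11] = 18,  s[12] = 10.
Since s[12] = s[1] = 10, the sequence is periodic with period 11.
The value 7 first appears (with j ≥ 2) at s[10].

10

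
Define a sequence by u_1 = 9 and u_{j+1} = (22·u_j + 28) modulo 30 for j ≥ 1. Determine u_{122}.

16

u_1 = 9, u_2 = 16, u_3 = 20, u_4 = 18, u_5 = 4, u_6 = 26, u_7 = 0, u_8 = 28, u_9 = 14, u_{10} = 6, u_{11} = 10, u_{12} = 8, u_{13} = 24, u_{14} = 16.
Since u_{14} = u_2 = 16, the sequence is eventually periodic: after a pre-period of length 1 it cycles with period 12.
For j ≥ 2, u_j depends only on (j - 2) mod 12. (122 - 2) mod 12 = 0, so u_{122} = u_2 = 16.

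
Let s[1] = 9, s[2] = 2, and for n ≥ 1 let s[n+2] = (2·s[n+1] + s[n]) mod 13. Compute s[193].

Computing terms: s[1] = 9, s[2] = 2, s[3] = 0, s[4] = 2, s[5] = 4, s[6] = 10, s[7] = 11, s[8] = 6, s[9] = 10, s[10] = 0, s[11] = 10, s[12] = 7, s[13] = 11, s[14] = 3, s[15] = 4, s[16] = 11, s[17] = 0, s[18] = 11, s[19] = 9, s[20] = 3, s[21] = 2, s[22] = 7, s[23] = 3, s[24] = 0, s[25] = 3, s[26] = 6, s[27] = 2, s[28] = 10, s[29] = 9, s[30] = 2.
Since (s[29], s[30]) = (s[1], s[2]) = (9, 2) (two consecutive terms determine the rest), the sequence is periodic with period 28.
So s[193] = s[1 + ((193-1) mod 28)] = s[25] = 3.

3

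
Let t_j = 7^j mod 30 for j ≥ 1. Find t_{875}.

13

We have t_1 = 7, t_2 = 19, t_3 = 13, t_4 = 1, t_5 = 7.
Since t_5 = t_1 = 7, the sequence is periodic with period 4.
(875 - 1) mod 4 = 2, so t_{875} = t_3 = 13.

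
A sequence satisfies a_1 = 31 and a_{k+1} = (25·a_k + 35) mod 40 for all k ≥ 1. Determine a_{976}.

20

a_1 = 31; a_2 = 10; a_3 = 5; a_4 = 0; a_5 = 35; a_6 = 30; a_7 = 25; a_8 = 20; a_9 = 15; a_{10} = 10.
Since a_{10} = a_2 = 10, the sequence is eventually periodic: after a pre-period of length 1 it cycles with period 8.
For k ≥ 2, a_k depends only on (k - 2) mod 8. (976 - 2) mod 8 = 6, so a_{976} = a_8 = 20.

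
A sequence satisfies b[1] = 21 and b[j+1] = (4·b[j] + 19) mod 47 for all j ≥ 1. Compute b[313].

We have b[1] = 21,  b[2] = 9,  b[3] = 8,  b[4] = 4,  b[5] = 35,  b[6] = 18,  b[7] = 44,  b[8] = 7,  b[9] = 0,  b[10] = 19,  b[11] = 1,  b[12] = 23,  b[13] = 17,  b[14] = 40,  b[15] = 38,  b[16] = 30,  b[17] = 45,  b[18] = 11,  b[19] = 16,  b[20] = 36,  b[21] = 22,  b[22] = 13,  b[23] = 24,  b[24] = 21.
Since b[24] = b[1] = 21, the sequence is periodic with period 23.
(313 - 1) mod 23 = 13, so b[313] = b[14] = 40.

40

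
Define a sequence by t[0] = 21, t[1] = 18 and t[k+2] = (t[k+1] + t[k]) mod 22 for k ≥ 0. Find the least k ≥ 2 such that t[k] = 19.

We have t[0] = 21,  t[1] = 18,  t[2] = 17,  t[3] = 13,  t[4] = 8,  t[5] = 21,  t[6] = 7,  t[7] = 6,  t[8] = 13,  t[9] = 19,  t[10] = 10,  t[11] = 7,  t[12] = 17,  t[13] = 2,  t[14] = 19,  t[15] = 21,  t[16] = 18.
The sequence repeats with period 15.
The value 19 first appears (with k ≥ 2) at t[9].

9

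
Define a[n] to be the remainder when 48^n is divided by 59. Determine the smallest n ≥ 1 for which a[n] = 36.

Listing terms: a[0] = 1,  a[1] = 48,  a[2] = 3,  a[3] = 26,  a[4] = 9,  a[5] = 19,  a[6] = 27,  a[7] = 57,  a[8] = 22,  a[9] = 53,  a[10] = 7,  a[11] = 41,  a[12] = 21,  a[13] = 5,  a[14] = 4,  a[15] = 15,  a[16] = 12,  a[17] = 45,  a[18] = 36,  a[19] = 17,  a[20] = 49,  a[21] = 51,  a[22] = 29,  a[23] = 35,  a[24] = 28,  a[25] = 46,  a[26] = 25,  a[27] = 20,  a[28] = 16,  a[29] = 1.
Since a[29] = a[0] = 1, the sequence is periodic with period 29.
The value 36 first appears (with n ≥ 1) at a[18].

18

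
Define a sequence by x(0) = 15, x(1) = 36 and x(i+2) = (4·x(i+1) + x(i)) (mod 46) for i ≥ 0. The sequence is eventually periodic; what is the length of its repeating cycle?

16

We have x(0) = 15; x(1) = 36; x(2) = 21; x(3) = 28; x(4) = 41; x(5) = 8; x(6) = 27; x(7) = 24; x(8) = 31; x(9) = 10; x(10) = 25; x(11) = 18; x(12) = 5; x(13) = 38; x(14) = 19; x(15) = 22; x(16) = 15; x(17) = 36.
Since (x(16), x(17)) = (x(0), x(1)) = (15, 36) (two consecutive terms determine the rest), the sequence is periodic with period 16.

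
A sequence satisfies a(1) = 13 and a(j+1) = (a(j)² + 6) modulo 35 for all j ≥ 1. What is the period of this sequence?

6

We have a(1) = 13; a(2) = 0; a(3) = 6; a(4) = 7; a(5) = 20; a(6) = 21; a(7) = 27; a(8) = 0.
Since a(8) = a(2) = 0, the sequence is eventually periodic: after a pre-period of length 1 it cycles with period 6.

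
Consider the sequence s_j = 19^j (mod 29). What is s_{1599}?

Listing terms: s_0 = 1; s_1 = 19; s_2 = 13; s_3 = 15; s_4 = 24; s_5 = 21; s_6 = 22; s_7 = 12; s_8 = 25; s_9 = 11; s_{10} = 6; s_{11} = 27; s_{12} = 20; s_{13} = 3; s_{14} = 28; s_{15} = 10; s_{16} = 16; s_{17} = 14; s_{18} = 5; s_{19} = 8; s_{20} = 7; s_{21} = 17; s_{22} = 4; s_{23} = 18; s_{24} = 23; s_{25} = 2; s_{26} = 9; s_{27} = 26; s_{28} = 1.
Since s_{28} = s_0 = 1, the sequence is periodic with period 28.
So s_{1599} = s_{0 + ((1599-0) mod 28)} = s_3 = 15.

15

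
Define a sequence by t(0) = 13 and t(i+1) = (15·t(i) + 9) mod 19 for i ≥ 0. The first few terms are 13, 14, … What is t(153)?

2

Computing terms: t(0) = 13, t(1) = 14, t(2) = 10, t(3) = 7, t(4) = 0, t(5) = 9, t(6) = 11, t(7) = 3, t(8) = 16, t(9) = 2, t(10) = 1, t(11) = 5, t(12) = 8, t(13) = 15, t(14) = 6, t(15) = 4, t(16) = 12, t(17) = 18, t(18) = 13.
Since t(18) = t(0) = 13, the sequence is periodic with period 18.
So t(153) = t(0 + ((153-0) mod 18)) = t(9) = 2.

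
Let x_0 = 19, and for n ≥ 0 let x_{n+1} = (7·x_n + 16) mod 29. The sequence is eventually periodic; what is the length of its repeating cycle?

We have x_0 = 19,  x_1 = 4,  x_2 = 15,  x_3 = 5,  x_4 = 22,  x_5 = 25,  x_6 = 17,  x_7 = 19.
Since x_7 = x_0 = 19, the sequence is periodic with period 7.

7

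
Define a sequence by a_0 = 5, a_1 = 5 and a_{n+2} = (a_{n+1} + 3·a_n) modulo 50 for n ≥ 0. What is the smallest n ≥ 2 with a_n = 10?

20

We have a_0 = 5, a_1 = 5, a_2 = 20, a_3 = 35, a_4 = 45, a_5 = 0, a_6 = 35, a_7 = 35, a_8 = 40, a_9 = 45, a_{10} = 15, a_{11} = 0, a_{12} = 45, a_{13} = 45, a_{14} = 30, a_{15} = 15, a_{16} = 5, a_{17} = 0, a_{18} = 15, a_{19} = 15, a_{20} = 10, a_{21} = 5, a_{22} = 35, a_{23} = 0, a_{24} = 5, a_{25} = 5.
Since (a_{24}, a_{25}) = (a_0, a_1) = (5, 5) (two consecutive terms determine the rest), the sequence is periodic with period 24.
The value 10 first appears (with n ≥ 2) at a_{20}.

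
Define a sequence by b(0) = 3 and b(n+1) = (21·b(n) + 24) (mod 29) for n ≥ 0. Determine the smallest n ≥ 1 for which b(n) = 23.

Listing terms: b(0) = 3,  b(1) = 0,  b(2) = 24,  b(3) = 6,  b(4) = 5,  b(5) = 13,  b(6) = 7,  b(7) = 26,  b(8) = 19,  b(9) = 17,  b(10) = 4,  b(11) = 21,  b(12) = 1,  b(13) = 16,  b(14) = 12,  b(15) = 15,  b(16) = 20,  b(17) = 9,  b(18) = 10,  b(19) = 2,  b(20) = 8,  b(21) = 18,  b(22) = 25,  b(23) = 27,  b(24) = 11,  b(25) = 23,  b(26) = 14,  b(27) = 28,  b(28) = 3.
The sequence repeats with period 28.
The value 23 first appears (with n ≥ 1) at b(25).

25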